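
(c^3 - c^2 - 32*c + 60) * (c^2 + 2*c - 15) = c^5 + c^4 - 49*c^3 + 11*c^2 + 600*c - 900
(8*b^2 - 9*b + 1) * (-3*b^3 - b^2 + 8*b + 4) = -24*b^5 + 19*b^4 + 70*b^3 - 41*b^2 - 28*b + 4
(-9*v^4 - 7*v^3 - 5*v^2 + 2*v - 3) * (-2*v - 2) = 18*v^5 + 32*v^4 + 24*v^3 + 6*v^2 + 2*v + 6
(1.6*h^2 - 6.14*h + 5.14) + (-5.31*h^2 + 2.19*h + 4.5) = -3.71*h^2 - 3.95*h + 9.64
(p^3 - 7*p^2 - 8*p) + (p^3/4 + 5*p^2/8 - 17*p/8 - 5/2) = 5*p^3/4 - 51*p^2/8 - 81*p/8 - 5/2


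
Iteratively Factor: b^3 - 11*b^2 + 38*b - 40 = (b - 5)*(b^2 - 6*b + 8) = (b - 5)*(b - 4)*(b - 2)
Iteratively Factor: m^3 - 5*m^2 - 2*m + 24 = (m - 3)*(m^2 - 2*m - 8) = (m - 3)*(m + 2)*(m - 4)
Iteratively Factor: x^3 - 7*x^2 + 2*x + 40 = (x - 5)*(x^2 - 2*x - 8) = (x - 5)*(x - 4)*(x + 2)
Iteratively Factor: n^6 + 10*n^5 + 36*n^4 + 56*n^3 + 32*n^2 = (n + 2)*(n^5 + 8*n^4 + 20*n^3 + 16*n^2) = n*(n + 2)*(n^4 + 8*n^3 + 20*n^2 + 16*n) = n*(n + 2)^2*(n^3 + 6*n^2 + 8*n) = n*(n + 2)^3*(n^2 + 4*n) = n*(n + 2)^3*(n + 4)*(n)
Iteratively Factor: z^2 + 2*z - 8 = (z - 2)*(z + 4)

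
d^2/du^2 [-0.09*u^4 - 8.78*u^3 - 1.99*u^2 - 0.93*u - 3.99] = -1.08*u^2 - 52.68*u - 3.98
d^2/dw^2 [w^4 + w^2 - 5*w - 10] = 12*w^2 + 2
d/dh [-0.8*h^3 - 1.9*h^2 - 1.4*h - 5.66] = -2.4*h^2 - 3.8*h - 1.4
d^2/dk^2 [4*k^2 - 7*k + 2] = 8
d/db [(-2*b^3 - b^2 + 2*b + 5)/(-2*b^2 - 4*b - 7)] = 2*(2*b^4 + 8*b^3 + 25*b^2 + 17*b + 3)/(4*b^4 + 16*b^3 + 44*b^2 + 56*b + 49)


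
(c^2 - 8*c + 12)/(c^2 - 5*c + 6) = (c - 6)/(c - 3)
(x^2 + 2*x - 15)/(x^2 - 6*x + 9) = (x + 5)/(x - 3)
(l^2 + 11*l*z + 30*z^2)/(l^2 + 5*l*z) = (l + 6*z)/l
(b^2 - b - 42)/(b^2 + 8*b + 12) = (b - 7)/(b + 2)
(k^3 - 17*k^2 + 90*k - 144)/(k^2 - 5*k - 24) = (k^2 - 9*k + 18)/(k + 3)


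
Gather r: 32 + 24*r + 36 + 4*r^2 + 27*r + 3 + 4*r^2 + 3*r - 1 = 8*r^2 + 54*r + 70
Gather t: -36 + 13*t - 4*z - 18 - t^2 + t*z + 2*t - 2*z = -t^2 + t*(z + 15) - 6*z - 54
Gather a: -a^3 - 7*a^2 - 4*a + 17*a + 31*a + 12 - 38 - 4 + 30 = -a^3 - 7*a^2 + 44*a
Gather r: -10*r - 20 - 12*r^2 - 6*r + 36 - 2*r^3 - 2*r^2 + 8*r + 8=-2*r^3 - 14*r^2 - 8*r + 24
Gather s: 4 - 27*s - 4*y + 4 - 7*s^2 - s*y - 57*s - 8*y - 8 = -7*s^2 + s*(-y - 84) - 12*y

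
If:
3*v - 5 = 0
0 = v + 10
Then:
No Solution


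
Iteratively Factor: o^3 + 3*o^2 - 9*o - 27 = (o - 3)*(o^2 + 6*o + 9) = (o - 3)*(o + 3)*(o + 3)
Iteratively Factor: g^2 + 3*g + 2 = (g + 1)*(g + 2)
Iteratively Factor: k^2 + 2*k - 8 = (k - 2)*(k + 4)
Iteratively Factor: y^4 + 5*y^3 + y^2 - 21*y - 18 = (y + 3)*(y^3 + 2*y^2 - 5*y - 6) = (y - 2)*(y + 3)*(y^2 + 4*y + 3) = (y - 2)*(y + 3)^2*(y + 1)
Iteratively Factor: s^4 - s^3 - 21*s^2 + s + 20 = (s - 5)*(s^3 + 4*s^2 - s - 4) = (s - 5)*(s + 1)*(s^2 + 3*s - 4) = (s - 5)*(s - 1)*(s + 1)*(s + 4)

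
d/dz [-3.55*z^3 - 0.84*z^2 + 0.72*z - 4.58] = -10.65*z^2 - 1.68*z + 0.72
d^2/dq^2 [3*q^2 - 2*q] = 6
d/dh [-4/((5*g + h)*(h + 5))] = 4*(5*g + 2*h + 5)/((5*g + h)^2*(h + 5)^2)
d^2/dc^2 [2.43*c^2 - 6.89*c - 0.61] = 4.86000000000000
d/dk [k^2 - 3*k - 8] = 2*k - 3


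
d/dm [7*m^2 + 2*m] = 14*m + 2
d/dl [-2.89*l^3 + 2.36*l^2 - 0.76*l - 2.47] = -8.67*l^2 + 4.72*l - 0.76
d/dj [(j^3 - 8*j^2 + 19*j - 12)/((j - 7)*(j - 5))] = (j^4 - 24*j^3 + 182*j^2 - 536*j + 521)/(j^4 - 24*j^3 + 214*j^2 - 840*j + 1225)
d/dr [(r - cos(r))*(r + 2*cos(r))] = -r*sin(r) + 2*r + 2*sin(2*r) + cos(r)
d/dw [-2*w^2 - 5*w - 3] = -4*w - 5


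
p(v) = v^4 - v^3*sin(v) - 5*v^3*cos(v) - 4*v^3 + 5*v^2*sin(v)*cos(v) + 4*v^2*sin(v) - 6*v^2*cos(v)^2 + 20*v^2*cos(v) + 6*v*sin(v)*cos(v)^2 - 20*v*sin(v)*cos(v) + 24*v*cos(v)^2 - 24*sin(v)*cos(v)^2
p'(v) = 5*v^3*sin(v) - v^3*cos(v) + 4*v^3 - 5*v^2*sin(v)^2 + 12*v^2*sin(v)*cos(v) - 23*v^2*sin(v) + 5*v^2*cos(v)^2 - 11*v^2*cos(v) - 12*v^2 - 12*v*sin(v)^2*cos(v) + 20*v*sin(v)^2 - 38*v*sin(v)*cos(v) + 8*v*sin(v) + 6*v*cos(v)^3 - 32*v*cos(v)^2 + 40*v*cos(v) + 48*sin(v)^2*cos(v) + 6*sin(v)*cos(v)^2 - 20*sin(v)*cos(v) - 24*cos(v)^3 + 24*cos(v)^2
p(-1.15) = 3.26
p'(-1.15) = -13.13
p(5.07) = 103.45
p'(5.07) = -16.11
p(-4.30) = 385.71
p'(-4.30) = -1479.18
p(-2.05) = -12.65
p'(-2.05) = 103.88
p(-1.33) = 5.76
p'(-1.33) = -13.64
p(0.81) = 1.36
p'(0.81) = 2.57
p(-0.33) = -0.10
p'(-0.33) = 0.67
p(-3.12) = -261.62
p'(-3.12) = 191.36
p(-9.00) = 3909.52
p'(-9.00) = -98.21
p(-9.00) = 3909.52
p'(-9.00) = -98.21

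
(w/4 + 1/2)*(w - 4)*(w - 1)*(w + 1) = w^4/4 - w^3/2 - 9*w^2/4 + w/2 + 2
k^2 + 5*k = k*(k + 5)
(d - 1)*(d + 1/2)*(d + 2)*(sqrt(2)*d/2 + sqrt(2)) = sqrt(2)*d^4/2 + 7*sqrt(2)*d^3/4 + 3*sqrt(2)*d^2/4 - 2*sqrt(2)*d - sqrt(2)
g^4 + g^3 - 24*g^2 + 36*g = g*(g - 3)*(g - 2)*(g + 6)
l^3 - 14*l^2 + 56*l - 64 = (l - 8)*(l - 4)*(l - 2)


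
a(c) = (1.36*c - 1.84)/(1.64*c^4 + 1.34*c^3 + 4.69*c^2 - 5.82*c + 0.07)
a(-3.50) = -0.02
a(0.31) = 1.15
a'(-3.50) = -0.02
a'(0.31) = -3.30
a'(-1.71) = -0.14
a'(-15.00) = -0.00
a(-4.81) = -0.01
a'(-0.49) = -1.27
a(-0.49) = -0.63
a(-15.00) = -0.00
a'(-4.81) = -0.01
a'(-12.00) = -0.00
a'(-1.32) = -0.22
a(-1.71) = -0.13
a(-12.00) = -0.00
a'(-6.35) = -0.00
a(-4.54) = -0.01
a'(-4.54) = -0.01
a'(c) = (1.36*c - 1.84)*(-6.56*c^3 - 4.02*c^2 - 9.38*c + 5.82)/(1.64*c^4 + 1.34*c^3 + 4.69*c^2 - 5.82*c + 0.07)^2 + 1.36/(1.64*c^4 + 1.34*c^3 + 4.69*c^2 - 5.82*c + 0.07)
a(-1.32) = -0.20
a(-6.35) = -0.00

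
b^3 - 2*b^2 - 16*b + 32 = (b - 4)*(b - 2)*(b + 4)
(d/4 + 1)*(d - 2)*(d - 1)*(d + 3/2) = d^4/4 + 5*d^3/8 - 17*d^2/8 - 7*d/4 + 3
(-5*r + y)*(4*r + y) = -20*r^2 - r*y + y^2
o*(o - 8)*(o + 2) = o^3 - 6*o^2 - 16*o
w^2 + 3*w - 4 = (w - 1)*(w + 4)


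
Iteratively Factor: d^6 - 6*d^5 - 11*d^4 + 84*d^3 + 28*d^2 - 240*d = (d + 2)*(d^5 - 8*d^4 + 5*d^3 + 74*d^2 - 120*d) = d*(d + 2)*(d^4 - 8*d^3 + 5*d^2 + 74*d - 120) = d*(d - 2)*(d + 2)*(d^3 - 6*d^2 - 7*d + 60) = d*(d - 5)*(d - 2)*(d + 2)*(d^2 - d - 12) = d*(d - 5)*(d - 4)*(d - 2)*(d + 2)*(d + 3)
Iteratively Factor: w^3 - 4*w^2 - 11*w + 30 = (w + 3)*(w^2 - 7*w + 10) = (w - 2)*(w + 3)*(w - 5)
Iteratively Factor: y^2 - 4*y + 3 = (y - 3)*(y - 1)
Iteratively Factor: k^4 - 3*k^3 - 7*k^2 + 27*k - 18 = (k + 3)*(k^3 - 6*k^2 + 11*k - 6) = (k - 3)*(k + 3)*(k^2 - 3*k + 2) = (k - 3)*(k - 1)*(k + 3)*(k - 2)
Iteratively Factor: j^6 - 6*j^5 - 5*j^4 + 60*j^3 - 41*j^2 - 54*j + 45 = (j - 3)*(j^5 - 3*j^4 - 14*j^3 + 18*j^2 + 13*j - 15) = (j - 3)*(j + 1)*(j^4 - 4*j^3 - 10*j^2 + 28*j - 15) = (j - 3)*(j - 1)*(j + 1)*(j^3 - 3*j^2 - 13*j + 15) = (j - 5)*(j - 3)*(j - 1)*(j + 1)*(j^2 + 2*j - 3) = (j - 5)*(j - 3)*(j - 1)^2*(j + 1)*(j + 3)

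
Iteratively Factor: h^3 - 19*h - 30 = (h - 5)*(h^2 + 5*h + 6) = (h - 5)*(h + 3)*(h + 2)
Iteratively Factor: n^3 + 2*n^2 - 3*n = (n - 1)*(n^2 + 3*n) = (n - 1)*(n + 3)*(n)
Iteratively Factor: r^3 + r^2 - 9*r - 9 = (r + 1)*(r^2 - 9) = (r + 1)*(r + 3)*(r - 3)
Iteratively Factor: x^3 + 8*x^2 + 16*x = (x + 4)*(x^2 + 4*x) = (x + 4)^2*(x)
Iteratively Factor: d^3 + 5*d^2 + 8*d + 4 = (d + 2)*(d^2 + 3*d + 2) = (d + 1)*(d + 2)*(d + 2)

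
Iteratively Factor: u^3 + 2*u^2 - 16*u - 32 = (u + 4)*(u^2 - 2*u - 8) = (u + 2)*(u + 4)*(u - 4)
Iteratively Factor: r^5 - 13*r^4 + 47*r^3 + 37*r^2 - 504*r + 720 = (r - 4)*(r^4 - 9*r^3 + 11*r^2 + 81*r - 180) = (r - 4)*(r - 3)*(r^3 - 6*r^2 - 7*r + 60) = (r - 4)^2*(r - 3)*(r^2 - 2*r - 15) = (r - 4)^2*(r - 3)*(r + 3)*(r - 5)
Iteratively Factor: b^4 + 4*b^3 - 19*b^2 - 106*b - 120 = (b + 2)*(b^3 + 2*b^2 - 23*b - 60) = (b + 2)*(b + 3)*(b^2 - b - 20) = (b - 5)*(b + 2)*(b + 3)*(b + 4)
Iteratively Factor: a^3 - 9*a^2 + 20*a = (a)*(a^2 - 9*a + 20) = a*(a - 5)*(a - 4)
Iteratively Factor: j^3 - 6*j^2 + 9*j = (j - 3)*(j^2 - 3*j) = j*(j - 3)*(j - 3)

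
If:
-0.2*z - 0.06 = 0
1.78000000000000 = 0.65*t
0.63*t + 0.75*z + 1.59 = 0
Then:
No Solution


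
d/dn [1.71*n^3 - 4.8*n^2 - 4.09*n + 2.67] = 5.13*n^2 - 9.6*n - 4.09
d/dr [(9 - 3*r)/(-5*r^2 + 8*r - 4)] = 15*(-r^2 + 6*r - 4)/(25*r^4 - 80*r^3 + 104*r^2 - 64*r + 16)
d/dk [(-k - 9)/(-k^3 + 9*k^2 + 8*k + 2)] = (k^3 - 9*k^2 - 8*k + (k + 9)*(-3*k^2 + 18*k + 8) - 2)/(-k^3 + 9*k^2 + 8*k + 2)^2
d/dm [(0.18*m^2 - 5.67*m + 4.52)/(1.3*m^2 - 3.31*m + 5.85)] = (6.7752*m^2 - 9.646*m - 18.2083)/(1.69*m^4 - 8.606*m^3 + 26.1661*m^2 - 38.727*m + 34.2225)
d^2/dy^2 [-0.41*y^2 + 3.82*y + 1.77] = -0.820000000000000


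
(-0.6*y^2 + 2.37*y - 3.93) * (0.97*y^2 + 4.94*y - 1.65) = -0.582*y^4 - 0.6651*y^3 + 8.8857*y^2 - 23.3247*y + 6.4845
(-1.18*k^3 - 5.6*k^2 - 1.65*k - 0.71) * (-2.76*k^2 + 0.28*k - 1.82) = 3.2568*k^5 + 15.1256*k^4 + 5.1336*k^3 + 11.6896*k^2 + 2.8042*k + 1.2922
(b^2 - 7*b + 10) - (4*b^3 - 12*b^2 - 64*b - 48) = -4*b^3 + 13*b^2 + 57*b + 58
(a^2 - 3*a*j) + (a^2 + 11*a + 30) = 2*a^2 - 3*a*j + 11*a + 30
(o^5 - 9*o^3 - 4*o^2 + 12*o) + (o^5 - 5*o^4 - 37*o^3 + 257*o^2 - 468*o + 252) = 2*o^5 - 5*o^4 - 46*o^3 + 253*o^2 - 456*o + 252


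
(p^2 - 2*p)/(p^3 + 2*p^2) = (p - 2)/(p*(p + 2))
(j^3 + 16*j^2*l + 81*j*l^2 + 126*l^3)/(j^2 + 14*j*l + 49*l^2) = (j^2 + 9*j*l + 18*l^2)/(j + 7*l)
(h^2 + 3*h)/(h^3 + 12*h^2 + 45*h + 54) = h/(h^2 + 9*h + 18)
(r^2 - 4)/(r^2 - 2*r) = (r + 2)/r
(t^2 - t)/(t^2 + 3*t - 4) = t/(t + 4)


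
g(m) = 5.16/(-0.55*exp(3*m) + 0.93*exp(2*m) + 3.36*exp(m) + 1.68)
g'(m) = 5.16*(1.65*exp(3*m) - 1.86*exp(2*m) - 3.36*exp(m))/(-0.55*exp(3*m) + 0.93*exp(2*m) + 3.36*exp(m) + 1.68)^2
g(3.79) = -0.00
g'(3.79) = 0.00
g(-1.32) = 1.96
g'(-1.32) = -0.74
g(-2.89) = 2.76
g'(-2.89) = -0.28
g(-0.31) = 1.17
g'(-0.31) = -0.74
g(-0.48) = 1.29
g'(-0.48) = -0.78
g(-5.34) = 3.04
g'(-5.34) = -0.03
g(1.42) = -0.69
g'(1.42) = 6.62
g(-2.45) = 2.61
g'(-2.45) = -0.40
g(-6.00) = 3.06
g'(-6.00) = -0.02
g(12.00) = 0.00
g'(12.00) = 0.00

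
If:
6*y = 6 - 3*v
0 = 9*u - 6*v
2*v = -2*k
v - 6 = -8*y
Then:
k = -2/3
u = 4/9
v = 2/3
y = 2/3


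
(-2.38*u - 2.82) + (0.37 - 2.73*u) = -5.11*u - 2.45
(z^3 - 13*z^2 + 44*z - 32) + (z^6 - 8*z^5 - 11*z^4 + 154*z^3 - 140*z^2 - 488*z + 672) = z^6 - 8*z^5 - 11*z^4 + 155*z^3 - 153*z^2 - 444*z + 640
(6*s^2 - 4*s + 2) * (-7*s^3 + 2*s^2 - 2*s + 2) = -42*s^5 + 40*s^4 - 34*s^3 + 24*s^2 - 12*s + 4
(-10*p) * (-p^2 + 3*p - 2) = 10*p^3 - 30*p^2 + 20*p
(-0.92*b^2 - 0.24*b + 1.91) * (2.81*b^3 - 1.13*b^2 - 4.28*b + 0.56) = -2.5852*b^5 + 0.3652*b^4 + 9.5759*b^3 - 1.6463*b^2 - 8.3092*b + 1.0696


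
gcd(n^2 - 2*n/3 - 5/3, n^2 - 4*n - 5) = n + 1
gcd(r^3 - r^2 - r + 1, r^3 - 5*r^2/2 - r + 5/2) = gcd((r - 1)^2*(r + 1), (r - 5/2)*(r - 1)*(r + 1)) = r^2 - 1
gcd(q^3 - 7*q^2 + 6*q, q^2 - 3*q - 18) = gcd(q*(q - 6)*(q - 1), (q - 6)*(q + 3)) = q - 6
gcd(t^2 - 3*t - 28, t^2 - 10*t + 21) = t - 7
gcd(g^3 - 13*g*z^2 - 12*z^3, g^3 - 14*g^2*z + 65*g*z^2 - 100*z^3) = -g + 4*z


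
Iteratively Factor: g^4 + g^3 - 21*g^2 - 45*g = (g - 5)*(g^3 + 6*g^2 + 9*g) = (g - 5)*(g + 3)*(g^2 + 3*g) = g*(g - 5)*(g + 3)*(g + 3)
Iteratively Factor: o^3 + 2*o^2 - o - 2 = (o - 1)*(o^2 + 3*o + 2) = (o - 1)*(o + 1)*(o + 2)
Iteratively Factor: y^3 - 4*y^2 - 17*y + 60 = (y - 3)*(y^2 - y - 20) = (y - 5)*(y - 3)*(y + 4)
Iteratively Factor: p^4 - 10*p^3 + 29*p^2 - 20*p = (p - 1)*(p^3 - 9*p^2 + 20*p) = (p - 4)*(p - 1)*(p^2 - 5*p) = (p - 5)*(p - 4)*(p - 1)*(p)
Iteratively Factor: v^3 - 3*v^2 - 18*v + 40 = (v - 2)*(v^2 - v - 20) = (v - 2)*(v + 4)*(v - 5)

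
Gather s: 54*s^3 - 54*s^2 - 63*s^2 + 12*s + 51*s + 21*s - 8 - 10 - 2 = 54*s^3 - 117*s^2 + 84*s - 20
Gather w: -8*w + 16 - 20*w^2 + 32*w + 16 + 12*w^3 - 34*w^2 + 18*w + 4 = 12*w^3 - 54*w^2 + 42*w + 36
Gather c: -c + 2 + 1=3 - c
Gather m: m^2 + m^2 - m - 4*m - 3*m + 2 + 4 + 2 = 2*m^2 - 8*m + 8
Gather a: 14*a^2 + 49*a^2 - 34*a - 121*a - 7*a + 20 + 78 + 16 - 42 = 63*a^2 - 162*a + 72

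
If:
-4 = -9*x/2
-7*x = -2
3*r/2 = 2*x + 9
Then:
No Solution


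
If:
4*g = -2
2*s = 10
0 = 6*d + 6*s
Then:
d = -5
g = -1/2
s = 5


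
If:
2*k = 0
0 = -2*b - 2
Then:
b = -1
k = 0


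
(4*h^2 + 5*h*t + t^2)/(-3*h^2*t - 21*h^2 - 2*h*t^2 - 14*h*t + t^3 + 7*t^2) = (4*h + t)/(-3*h*t - 21*h + t^2 + 7*t)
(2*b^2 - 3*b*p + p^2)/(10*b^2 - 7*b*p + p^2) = (-b + p)/(-5*b + p)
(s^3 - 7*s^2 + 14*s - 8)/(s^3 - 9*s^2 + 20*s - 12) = (s - 4)/(s - 6)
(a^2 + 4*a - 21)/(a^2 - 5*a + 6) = (a + 7)/(a - 2)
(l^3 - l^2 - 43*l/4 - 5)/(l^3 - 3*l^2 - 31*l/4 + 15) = (2*l + 1)/(2*l - 3)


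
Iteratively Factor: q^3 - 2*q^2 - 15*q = (q)*(q^2 - 2*q - 15) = q*(q - 5)*(q + 3)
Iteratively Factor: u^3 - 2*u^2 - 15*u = (u - 5)*(u^2 + 3*u) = u*(u - 5)*(u + 3)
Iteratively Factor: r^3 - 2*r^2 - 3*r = (r + 1)*(r^2 - 3*r) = (r - 3)*(r + 1)*(r)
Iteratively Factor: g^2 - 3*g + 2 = (g - 1)*(g - 2)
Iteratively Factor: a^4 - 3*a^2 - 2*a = (a + 1)*(a^3 - a^2 - 2*a) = (a + 1)^2*(a^2 - 2*a) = (a - 2)*(a + 1)^2*(a)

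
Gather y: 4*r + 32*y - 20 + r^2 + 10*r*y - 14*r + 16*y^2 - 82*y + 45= r^2 - 10*r + 16*y^2 + y*(10*r - 50) + 25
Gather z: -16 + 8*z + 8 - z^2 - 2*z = -z^2 + 6*z - 8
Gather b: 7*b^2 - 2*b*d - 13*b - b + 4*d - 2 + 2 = 7*b^2 + b*(-2*d - 14) + 4*d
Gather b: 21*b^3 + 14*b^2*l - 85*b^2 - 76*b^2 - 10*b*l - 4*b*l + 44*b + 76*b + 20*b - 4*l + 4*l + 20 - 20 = 21*b^3 + b^2*(14*l - 161) + b*(140 - 14*l)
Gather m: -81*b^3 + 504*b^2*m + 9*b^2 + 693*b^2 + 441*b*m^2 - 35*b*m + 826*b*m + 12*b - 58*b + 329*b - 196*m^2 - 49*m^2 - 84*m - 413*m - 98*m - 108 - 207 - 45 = -81*b^3 + 702*b^2 + 283*b + m^2*(441*b - 245) + m*(504*b^2 + 791*b - 595) - 360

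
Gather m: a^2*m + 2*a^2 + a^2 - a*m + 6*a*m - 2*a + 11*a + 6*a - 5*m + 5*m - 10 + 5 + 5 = 3*a^2 + 15*a + m*(a^2 + 5*a)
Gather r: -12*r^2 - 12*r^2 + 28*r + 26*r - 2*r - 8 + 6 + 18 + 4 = -24*r^2 + 52*r + 20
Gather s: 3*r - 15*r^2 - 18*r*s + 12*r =-15*r^2 - 18*r*s + 15*r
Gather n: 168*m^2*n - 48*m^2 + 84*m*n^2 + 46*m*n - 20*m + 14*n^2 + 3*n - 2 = -48*m^2 - 20*m + n^2*(84*m + 14) + n*(168*m^2 + 46*m + 3) - 2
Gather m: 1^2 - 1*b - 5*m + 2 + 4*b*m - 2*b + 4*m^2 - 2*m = -3*b + 4*m^2 + m*(4*b - 7) + 3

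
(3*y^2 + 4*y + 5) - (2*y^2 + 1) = y^2 + 4*y + 4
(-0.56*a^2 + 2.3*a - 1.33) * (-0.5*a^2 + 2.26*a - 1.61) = 0.28*a^4 - 2.4156*a^3 + 6.7646*a^2 - 6.7088*a + 2.1413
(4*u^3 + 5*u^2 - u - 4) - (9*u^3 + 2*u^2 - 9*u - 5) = -5*u^3 + 3*u^2 + 8*u + 1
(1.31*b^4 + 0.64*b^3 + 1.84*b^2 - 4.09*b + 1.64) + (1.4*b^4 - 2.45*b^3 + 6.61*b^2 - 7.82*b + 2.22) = 2.71*b^4 - 1.81*b^3 + 8.45*b^2 - 11.91*b + 3.86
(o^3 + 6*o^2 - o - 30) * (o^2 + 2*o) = o^5 + 8*o^4 + 11*o^3 - 32*o^2 - 60*o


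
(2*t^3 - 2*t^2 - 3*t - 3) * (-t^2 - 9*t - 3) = -2*t^5 - 16*t^4 + 15*t^3 + 36*t^2 + 36*t + 9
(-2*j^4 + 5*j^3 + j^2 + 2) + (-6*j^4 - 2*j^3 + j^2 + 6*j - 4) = -8*j^4 + 3*j^3 + 2*j^2 + 6*j - 2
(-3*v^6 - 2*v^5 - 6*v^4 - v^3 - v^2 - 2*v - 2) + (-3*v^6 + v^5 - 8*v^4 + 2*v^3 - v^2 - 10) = -6*v^6 - v^5 - 14*v^4 + v^3 - 2*v^2 - 2*v - 12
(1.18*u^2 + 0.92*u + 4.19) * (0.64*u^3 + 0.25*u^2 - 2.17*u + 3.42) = 0.7552*u^5 + 0.8838*u^4 + 0.351*u^3 + 3.0867*u^2 - 5.9459*u + 14.3298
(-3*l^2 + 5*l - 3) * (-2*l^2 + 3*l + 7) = 6*l^4 - 19*l^3 + 26*l - 21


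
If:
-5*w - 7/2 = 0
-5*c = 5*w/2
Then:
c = 7/20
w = -7/10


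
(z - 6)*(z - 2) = z^2 - 8*z + 12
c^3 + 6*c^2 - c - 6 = (c - 1)*(c + 1)*(c + 6)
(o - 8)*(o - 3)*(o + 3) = o^3 - 8*o^2 - 9*o + 72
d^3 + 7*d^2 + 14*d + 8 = (d + 1)*(d + 2)*(d + 4)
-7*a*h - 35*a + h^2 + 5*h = (-7*a + h)*(h + 5)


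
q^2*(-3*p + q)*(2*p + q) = -6*p^2*q^2 - p*q^3 + q^4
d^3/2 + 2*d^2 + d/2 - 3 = (d/2 + 1)*(d - 1)*(d + 3)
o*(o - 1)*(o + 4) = o^3 + 3*o^2 - 4*o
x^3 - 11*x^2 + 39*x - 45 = (x - 5)*(x - 3)^2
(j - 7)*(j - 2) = j^2 - 9*j + 14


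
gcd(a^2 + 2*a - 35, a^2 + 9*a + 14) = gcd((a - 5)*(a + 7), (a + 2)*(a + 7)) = a + 7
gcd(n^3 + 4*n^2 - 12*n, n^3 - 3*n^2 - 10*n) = n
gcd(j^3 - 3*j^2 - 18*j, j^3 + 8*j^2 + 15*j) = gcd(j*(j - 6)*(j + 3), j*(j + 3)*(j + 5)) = j^2 + 3*j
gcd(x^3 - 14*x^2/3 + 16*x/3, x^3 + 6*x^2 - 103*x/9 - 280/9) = x - 8/3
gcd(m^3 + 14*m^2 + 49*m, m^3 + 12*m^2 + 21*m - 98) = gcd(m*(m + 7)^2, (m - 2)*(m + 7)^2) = m^2 + 14*m + 49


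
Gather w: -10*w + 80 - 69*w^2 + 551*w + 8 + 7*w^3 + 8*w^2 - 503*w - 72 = 7*w^3 - 61*w^2 + 38*w + 16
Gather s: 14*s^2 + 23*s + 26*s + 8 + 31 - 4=14*s^2 + 49*s + 35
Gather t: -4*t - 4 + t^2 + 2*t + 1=t^2 - 2*t - 3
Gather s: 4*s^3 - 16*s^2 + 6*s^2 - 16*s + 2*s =4*s^3 - 10*s^2 - 14*s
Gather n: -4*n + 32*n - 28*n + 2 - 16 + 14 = 0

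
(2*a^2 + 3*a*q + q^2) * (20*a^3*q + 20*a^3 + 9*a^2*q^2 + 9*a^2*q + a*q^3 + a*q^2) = 40*a^5*q + 40*a^5 + 78*a^4*q^2 + 78*a^4*q + 49*a^3*q^3 + 49*a^3*q^2 + 12*a^2*q^4 + 12*a^2*q^3 + a*q^5 + a*q^4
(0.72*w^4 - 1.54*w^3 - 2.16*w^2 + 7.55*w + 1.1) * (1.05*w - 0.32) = 0.756*w^5 - 1.8474*w^4 - 1.7752*w^3 + 8.6187*w^2 - 1.261*w - 0.352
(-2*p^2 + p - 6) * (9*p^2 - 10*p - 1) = -18*p^4 + 29*p^3 - 62*p^2 + 59*p + 6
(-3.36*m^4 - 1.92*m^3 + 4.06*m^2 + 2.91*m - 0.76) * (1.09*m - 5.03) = -3.6624*m^5 + 14.808*m^4 + 14.083*m^3 - 17.2499*m^2 - 15.4657*m + 3.8228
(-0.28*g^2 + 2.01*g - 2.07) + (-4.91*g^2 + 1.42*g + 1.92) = -5.19*g^2 + 3.43*g - 0.15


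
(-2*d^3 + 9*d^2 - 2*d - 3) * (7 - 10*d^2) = 20*d^5 - 90*d^4 + 6*d^3 + 93*d^2 - 14*d - 21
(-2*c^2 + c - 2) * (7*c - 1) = -14*c^3 + 9*c^2 - 15*c + 2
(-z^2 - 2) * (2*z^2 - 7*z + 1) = -2*z^4 + 7*z^3 - 5*z^2 + 14*z - 2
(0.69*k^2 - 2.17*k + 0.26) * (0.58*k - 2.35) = 0.4002*k^3 - 2.8801*k^2 + 5.2503*k - 0.611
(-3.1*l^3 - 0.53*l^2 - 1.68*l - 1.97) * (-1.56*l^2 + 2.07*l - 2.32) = 4.836*l^5 - 5.5902*l^4 + 8.7157*l^3 + 0.8252*l^2 - 0.1803*l + 4.5704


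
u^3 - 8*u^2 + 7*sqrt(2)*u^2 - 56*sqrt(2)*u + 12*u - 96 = (u - 8)*(u + sqrt(2))*(u + 6*sqrt(2))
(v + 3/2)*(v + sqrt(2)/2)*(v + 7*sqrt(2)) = v^3 + 3*v^2/2 + 15*sqrt(2)*v^2/2 + 7*v + 45*sqrt(2)*v/4 + 21/2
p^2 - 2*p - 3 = (p - 3)*(p + 1)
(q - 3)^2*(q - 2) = q^3 - 8*q^2 + 21*q - 18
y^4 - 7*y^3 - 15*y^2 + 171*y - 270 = (y - 6)*(y - 3)^2*(y + 5)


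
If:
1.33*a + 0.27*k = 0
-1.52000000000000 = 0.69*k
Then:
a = 0.45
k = -2.20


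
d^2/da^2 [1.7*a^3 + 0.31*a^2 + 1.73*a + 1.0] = 10.2*a + 0.62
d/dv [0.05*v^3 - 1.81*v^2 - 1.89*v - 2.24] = 0.15*v^2 - 3.62*v - 1.89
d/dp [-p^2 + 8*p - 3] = 8 - 2*p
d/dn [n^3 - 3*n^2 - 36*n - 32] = 3*n^2 - 6*n - 36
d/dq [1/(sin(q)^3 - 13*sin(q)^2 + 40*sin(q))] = (-3*cos(q) + 26/tan(q) - 40*cos(q)/sin(q)^2)/((sin(q) - 8)^2*(sin(q) - 5)^2)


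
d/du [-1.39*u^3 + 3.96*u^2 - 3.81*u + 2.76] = -4.17*u^2 + 7.92*u - 3.81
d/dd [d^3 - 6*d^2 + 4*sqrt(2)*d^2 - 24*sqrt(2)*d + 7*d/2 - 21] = 3*d^2 - 12*d + 8*sqrt(2)*d - 24*sqrt(2) + 7/2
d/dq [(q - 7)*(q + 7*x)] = 2*q + 7*x - 7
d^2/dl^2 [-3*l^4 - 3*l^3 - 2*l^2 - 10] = -36*l^2 - 18*l - 4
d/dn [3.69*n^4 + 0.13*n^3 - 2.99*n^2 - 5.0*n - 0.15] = 14.76*n^3 + 0.39*n^2 - 5.98*n - 5.0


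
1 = 1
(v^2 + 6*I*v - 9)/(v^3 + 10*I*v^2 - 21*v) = (v + 3*I)/(v*(v + 7*I))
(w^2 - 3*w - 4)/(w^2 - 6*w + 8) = (w + 1)/(w - 2)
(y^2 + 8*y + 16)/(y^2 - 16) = (y + 4)/(y - 4)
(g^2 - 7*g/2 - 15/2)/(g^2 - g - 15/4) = 2*(g - 5)/(2*g - 5)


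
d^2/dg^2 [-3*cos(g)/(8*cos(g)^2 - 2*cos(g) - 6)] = 3*(4*(1 - cos(2*g))^2 + 72*cos(g) + 46*cos(2*g) + 5*cos(3*g) + 24)/(2*(cos(g) - 1)^2*(4*cos(g) + 3)^3)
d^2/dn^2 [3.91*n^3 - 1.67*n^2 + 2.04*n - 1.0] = 23.46*n - 3.34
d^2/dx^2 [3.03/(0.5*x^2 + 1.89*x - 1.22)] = 3.03*(-0.5*x^2 - 1.89*x + (1.0*x + 1.89)*(2.0*x + 3.78) + 1.22)/(0.5*x^2 + 1.89*x - 1.22)^3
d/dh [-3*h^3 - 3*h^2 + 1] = 3*h*(-3*h - 2)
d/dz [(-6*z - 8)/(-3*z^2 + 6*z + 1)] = 6*(-3*z^2 - 8*z + 7)/(9*z^4 - 36*z^3 + 30*z^2 + 12*z + 1)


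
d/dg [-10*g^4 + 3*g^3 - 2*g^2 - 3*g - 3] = -40*g^3 + 9*g^2 - 4*g - 3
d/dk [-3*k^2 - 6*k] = -6*k - 6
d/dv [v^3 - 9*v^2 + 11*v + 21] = 3*v^2 - 18*v + 11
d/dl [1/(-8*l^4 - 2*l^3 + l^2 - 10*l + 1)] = 2*(16*l^3 + 3*l^2 - l + 5)/(8*l^4 + 2*l^3 - l^2 + 10*l - 1)^2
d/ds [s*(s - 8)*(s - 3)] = 3*s^2 - 22*s + 24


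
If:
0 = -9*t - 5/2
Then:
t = -5/18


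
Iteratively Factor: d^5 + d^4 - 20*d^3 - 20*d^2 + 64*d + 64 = (d + 1)*(d^4 - 20*d^2 + 64) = (d + 1)*(d + 2)*(d^3 - 2*d^2 - 16*d + 32) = (d - 4)*(d + 1)*(d + 2)*(d^2 + 2*d - 8) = (d - 4)*(d + 1)*(d + 2)*(d + 4)*(d - 2)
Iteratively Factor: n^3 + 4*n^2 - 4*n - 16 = (n - 2)*(n^2 + 6*n + 8) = (n - 2)*(n + 2)*(n + 4)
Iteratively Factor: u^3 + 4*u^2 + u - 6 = (u - 1)*(u^2 + 5*u + 6) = (u - 1)*(u + 3)*(u + 2)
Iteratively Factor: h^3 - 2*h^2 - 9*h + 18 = (h - 3)*(h^2 + h - 6) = (h - 3)*(h - 2)*(h + 3)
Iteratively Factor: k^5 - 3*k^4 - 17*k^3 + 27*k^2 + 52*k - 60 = (k + 2)*(k^4 - 5*k^3 - 7*k^2 + 41*k - 30) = (k - 2)*(k + 2)*(k^3 - 3*k^2 - 13*k + 15) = (k - 2)*(k - 1)*(k + 2)*(k^2 - 2*k - 15) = (k - 2)*(k - 1)*(k + 2)*(k + 3)*(k - 5)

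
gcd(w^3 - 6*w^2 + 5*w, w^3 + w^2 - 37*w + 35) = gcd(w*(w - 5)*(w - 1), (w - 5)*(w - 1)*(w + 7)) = w^2 - 6*w + 5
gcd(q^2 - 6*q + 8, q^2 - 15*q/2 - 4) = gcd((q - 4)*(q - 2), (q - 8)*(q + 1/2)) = 1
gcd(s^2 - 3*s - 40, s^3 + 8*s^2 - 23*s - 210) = 1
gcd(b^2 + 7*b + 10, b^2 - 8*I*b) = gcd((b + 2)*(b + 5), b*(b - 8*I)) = 1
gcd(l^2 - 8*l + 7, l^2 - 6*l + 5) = l - 1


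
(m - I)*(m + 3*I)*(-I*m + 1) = -I*m^3 + 3*m^2 - I*m + 3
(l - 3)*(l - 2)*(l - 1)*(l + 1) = l^4 - 5*l^3 + 5*l^2 + 5*l - 6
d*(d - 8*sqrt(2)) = d^2 - 8*sqrt(2)*d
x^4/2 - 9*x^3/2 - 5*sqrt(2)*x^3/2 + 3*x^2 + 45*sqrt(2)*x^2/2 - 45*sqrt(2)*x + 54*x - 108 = (x/2 + sqrt(2)/2)*(x - 6)*(x - 3)*(x - 6*sqrt(2))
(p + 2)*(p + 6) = p^2 + 8*p + 12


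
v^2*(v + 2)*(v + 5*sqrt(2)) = v^4 + 2*v^3 + 5*sqrt(2)*v^3 + 10*sqrt(2)*v^2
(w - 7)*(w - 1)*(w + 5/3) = w^3 - 19*w^2/3 - 19*w/3 + 35/3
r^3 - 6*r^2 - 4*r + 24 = (r - 6)*(r - 2)*(r + 2)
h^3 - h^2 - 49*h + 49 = (h - 7)*(h - 1)*(h + 7)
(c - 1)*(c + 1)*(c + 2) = c^3 + 2*c^2 - c - 2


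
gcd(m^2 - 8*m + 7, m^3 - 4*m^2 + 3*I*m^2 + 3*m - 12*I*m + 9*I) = m - 1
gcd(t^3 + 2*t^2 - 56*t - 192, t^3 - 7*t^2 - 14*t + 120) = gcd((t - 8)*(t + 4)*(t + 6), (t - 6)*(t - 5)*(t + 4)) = t + 4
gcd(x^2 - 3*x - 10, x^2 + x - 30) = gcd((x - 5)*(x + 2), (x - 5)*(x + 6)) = x - 5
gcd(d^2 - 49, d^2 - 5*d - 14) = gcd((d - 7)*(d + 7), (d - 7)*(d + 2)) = d - 7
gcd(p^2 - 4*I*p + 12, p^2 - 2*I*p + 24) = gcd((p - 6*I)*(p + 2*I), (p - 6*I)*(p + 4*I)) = p - 6*I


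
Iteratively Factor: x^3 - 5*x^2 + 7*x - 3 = (x - 1)*(x^2 - 4*x + 3) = (x - 1)^2*(x - 3)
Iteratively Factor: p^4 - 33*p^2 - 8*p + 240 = (p + 4)*(p^3 - 4*p^2 - 17*p + 60) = (p - 3)*(p + 4)*(p^2 - p - 20) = (p - 5)*(p - 3)*(p + 4)*(p + 4)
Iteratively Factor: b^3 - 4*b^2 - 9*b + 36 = (b + 3)*(b^2 - 7*b + 12) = (b - 3)*(b + 3)*(b - 4)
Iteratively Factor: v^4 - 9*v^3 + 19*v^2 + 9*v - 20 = (v + 1)*(v^3 - 10*v^2 + 29*v - 20) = (v - 1)*(v + 1)*(v^2 - 9*v + 20) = (v - 4)*(v - 1)*(v + 1)*(v - 5)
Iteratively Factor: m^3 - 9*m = (m + 3)*(m^2 - 3*m) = m*(m + 3)*(m - 3)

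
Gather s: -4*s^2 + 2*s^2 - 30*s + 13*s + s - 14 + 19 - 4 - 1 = -2*s^2 - 16*s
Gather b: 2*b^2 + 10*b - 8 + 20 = 2*b^2 + 10*b + 12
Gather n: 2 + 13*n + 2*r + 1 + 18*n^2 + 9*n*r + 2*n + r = 18*n^2 + n*(9*r + 15) + 3*r + 3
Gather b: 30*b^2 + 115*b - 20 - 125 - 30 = 30*b^2 + 115*b - 175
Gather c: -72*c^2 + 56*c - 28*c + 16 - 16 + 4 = -72*c^2 + 28*c + 4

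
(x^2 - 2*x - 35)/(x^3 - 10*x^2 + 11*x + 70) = (x + 5)/(x^2 - 3*x - 10)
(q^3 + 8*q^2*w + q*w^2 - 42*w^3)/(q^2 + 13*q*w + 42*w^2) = (q^2 + q*w - 6*w^2)/(q + 6*w)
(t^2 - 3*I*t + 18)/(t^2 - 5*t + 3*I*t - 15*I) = (t - 6*I)/(t - 5)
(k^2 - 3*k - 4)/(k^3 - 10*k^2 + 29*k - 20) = (k + 1)/(k^2 - 6*k + 5)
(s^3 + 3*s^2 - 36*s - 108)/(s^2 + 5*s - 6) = (s^2 - 3*s - 18)/(s - 1)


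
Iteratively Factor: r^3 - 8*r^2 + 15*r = (r - 5)*(r^2 - 3*r) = r*(r - 5)*(r - 3)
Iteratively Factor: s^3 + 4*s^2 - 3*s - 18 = (s + 3)*(s^2 + s - 6) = (s - 2)*(s + 3)*(s + 3)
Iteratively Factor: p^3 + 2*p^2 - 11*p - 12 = (p + 4)*(p^2 - 2*p - 3) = (p + 1)*(p + 4)*(p - 3)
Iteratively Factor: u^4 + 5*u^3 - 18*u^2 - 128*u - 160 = (u + 4)*(u^3 + u^2 - 22*u - 40) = (u - 5)*(u + 4)*(u^2 + 6*u + 8) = (u - 5)*(u + 2)*(u + 4)*(u + 4)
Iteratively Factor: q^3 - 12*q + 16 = (q - 2)*(q^2 + 2*q - 8) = (q - 2)^2*(q + 4)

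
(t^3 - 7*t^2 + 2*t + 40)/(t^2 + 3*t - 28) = (t^2 - 3*t - 10)/(t + 7)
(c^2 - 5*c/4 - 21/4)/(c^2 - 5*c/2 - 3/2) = (4*c + 7)/(2*(2*c + 1))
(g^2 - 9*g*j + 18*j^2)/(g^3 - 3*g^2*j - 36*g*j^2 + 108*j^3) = 1/(g + 6*j)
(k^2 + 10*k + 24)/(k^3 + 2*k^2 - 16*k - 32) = (k + 6)/(k^2 - 2*k - 8)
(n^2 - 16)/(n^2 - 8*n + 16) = (n + 4)/(n - 4)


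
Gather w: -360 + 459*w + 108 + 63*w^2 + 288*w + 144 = 63*w^2 + 747*w - 108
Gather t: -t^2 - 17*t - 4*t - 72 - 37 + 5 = -t^2 - 21*t - 104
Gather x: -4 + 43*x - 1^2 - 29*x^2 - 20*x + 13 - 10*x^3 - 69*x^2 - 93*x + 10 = -10*x^3 - 98*x^2 - 70*x + 18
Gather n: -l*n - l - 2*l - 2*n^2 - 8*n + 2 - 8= -3*l - 2*n^2 + n*(-l - 8) - 6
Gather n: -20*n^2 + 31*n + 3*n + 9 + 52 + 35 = -20*n^2 + 34*n + 96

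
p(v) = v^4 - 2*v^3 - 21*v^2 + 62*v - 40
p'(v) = 4*v^3 - 6*v^2 - 42*v + 62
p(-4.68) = -105.39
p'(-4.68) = -282.87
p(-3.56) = -276.01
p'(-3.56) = -44.99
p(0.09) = -34.59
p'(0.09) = 58.17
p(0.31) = -22.85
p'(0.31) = 48.52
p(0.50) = -14.44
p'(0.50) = 40.00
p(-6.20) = 722.65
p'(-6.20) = -861.55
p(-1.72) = -189.84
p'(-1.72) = 96.14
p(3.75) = -10.53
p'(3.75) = 31.06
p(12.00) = 14960.00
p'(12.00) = 5606.00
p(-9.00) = 5720.00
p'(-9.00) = -2962.00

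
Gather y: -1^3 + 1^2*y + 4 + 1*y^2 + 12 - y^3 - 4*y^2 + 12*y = -y^3 - 3*y^2 + 13*y + 15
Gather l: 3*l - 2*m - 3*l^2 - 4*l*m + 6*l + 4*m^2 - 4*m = -3*l^2 + l*(9 - 4*m) + 4*m^2 - 6*m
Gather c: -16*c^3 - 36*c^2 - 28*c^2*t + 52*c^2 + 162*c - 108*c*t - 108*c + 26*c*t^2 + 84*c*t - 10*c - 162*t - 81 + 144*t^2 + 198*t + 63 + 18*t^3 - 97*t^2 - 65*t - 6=-16*c^3 + c^2*(16 - 28*t) + c*(26*t^2 - 24*t + 44) + 18*t^3 + 47*t^2 - 29*t - 24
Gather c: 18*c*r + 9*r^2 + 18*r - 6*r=18*c*r + 9*r^2 + 12*r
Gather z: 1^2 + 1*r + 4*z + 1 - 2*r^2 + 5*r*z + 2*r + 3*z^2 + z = -2*r^2 + 3*r + 3*z^2 + z*(5*r + 5) + 2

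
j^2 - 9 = (j - 3)*(j + 3)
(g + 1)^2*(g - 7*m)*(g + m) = g^4 - 6*g^3*m + 2*g^3 - 7*g^2*m^2 - 12*g^2*m + g^2 - 14*g*m^2 - 6*g*m - 7*m^2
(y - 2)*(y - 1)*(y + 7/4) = y^3 - 5*y^2/4 - 13*y/4 + 7/2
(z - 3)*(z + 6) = z^2 + 3*z - 18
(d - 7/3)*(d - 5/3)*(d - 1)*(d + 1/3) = d^4 - 14*d^3/3 + 56*d^2/9 - 34*d/27 - 35/27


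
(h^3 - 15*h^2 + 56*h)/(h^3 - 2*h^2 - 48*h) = (h - 7)/(h + 6)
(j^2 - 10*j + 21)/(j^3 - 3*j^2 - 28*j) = (j - 3)/(j*(j + 4))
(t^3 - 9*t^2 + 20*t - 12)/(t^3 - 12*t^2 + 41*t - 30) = (t - 2)/(t - 5)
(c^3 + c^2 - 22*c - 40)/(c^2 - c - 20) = c + 2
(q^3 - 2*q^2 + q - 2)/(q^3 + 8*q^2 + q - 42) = (q^2 + 1)/(q^2 + 10*q + 21)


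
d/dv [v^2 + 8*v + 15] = 2*v + 8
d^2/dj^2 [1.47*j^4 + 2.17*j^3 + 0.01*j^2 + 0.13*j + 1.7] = 17.64*j^2 + 13.02*j + 0.02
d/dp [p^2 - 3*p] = 2*p - 3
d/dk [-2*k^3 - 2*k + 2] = -6*k^2 - 2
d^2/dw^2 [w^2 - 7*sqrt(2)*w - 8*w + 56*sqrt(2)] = 2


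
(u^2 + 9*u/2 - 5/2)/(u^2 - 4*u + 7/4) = 2*(u + 5)/(2*u - 7)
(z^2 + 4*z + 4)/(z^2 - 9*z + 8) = (z^2 + 4*z + 4)/(z^2 - 9*z + 8)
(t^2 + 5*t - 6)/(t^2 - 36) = (t - 1)/(t - 6)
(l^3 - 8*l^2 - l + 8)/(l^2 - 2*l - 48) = (l^2 - 1)/(l + 6)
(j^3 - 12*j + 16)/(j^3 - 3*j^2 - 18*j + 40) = (j - 2)/(j - 5)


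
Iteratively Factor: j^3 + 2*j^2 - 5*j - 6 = (j + 3)*(j^2 - j - 2) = (j + 1)*(j + 3)*(j - 2)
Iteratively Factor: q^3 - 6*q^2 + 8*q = (q - 2)*(q^2 - 4*q) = q*(q - 2)*(q - 4)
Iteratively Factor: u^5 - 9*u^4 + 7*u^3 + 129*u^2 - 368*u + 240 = (u - 4)*(u^4 - 5*u^3 - 13*u^2 + 77*u - 60) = (u - 5)*(u - 4)*(u^3 - 13*u + 12) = (u - 5)*(u - 4)*(u - 1)*(u^2 + u - 12) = (u - 5)*(u - 4)*(u - 1)*(u + 4)*(u - 3)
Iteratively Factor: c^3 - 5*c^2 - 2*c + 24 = (c - 3)*(c^2 - 2*c - 8) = (c - 4)*(c - 3)*(c + 2)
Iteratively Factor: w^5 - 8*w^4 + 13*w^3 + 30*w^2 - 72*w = (w + 2)*(w^4 - 10*w^3 + 33*w^2 - 36*w) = (w - 4)*(w + 2)*(w^3 - 6*w^2 + 9*w) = (w - 4)*(w - 3)*(w + 2)*(w^2 - 3*w) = w*(w - 4)*(w - 3)*(w + 2)*(w - 3)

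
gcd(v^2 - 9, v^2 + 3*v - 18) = v - 3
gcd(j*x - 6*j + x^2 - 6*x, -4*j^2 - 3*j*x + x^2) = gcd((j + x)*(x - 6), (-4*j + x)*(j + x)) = j + x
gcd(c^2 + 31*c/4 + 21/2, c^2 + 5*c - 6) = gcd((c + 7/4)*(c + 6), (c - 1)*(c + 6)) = c + 6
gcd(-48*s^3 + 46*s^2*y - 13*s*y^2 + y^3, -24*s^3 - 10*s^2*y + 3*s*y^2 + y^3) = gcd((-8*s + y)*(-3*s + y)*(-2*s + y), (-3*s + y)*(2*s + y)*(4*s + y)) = -3*s + y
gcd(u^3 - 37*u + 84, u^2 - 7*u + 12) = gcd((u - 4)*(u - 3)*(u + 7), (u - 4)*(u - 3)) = u^2 - 7*u + 12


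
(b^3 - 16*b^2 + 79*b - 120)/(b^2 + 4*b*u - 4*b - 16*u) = (b^3 - 16*b^2 + 79*b - 120)/(b^2 + 4*b*u - 4*b - 16*u)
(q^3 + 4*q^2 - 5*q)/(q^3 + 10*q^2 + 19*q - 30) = q/(q + 6)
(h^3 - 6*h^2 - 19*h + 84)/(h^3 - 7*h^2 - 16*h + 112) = (h - 3)/(h - 4)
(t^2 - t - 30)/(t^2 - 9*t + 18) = (t + 5)/(t - 3)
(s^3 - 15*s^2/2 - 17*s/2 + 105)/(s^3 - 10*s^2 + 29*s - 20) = (s^2 - 5*s/2 - 21)/(s^2 - 5*s + 4)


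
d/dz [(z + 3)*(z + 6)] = 2*z + 9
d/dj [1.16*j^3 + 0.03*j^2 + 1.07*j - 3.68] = 3.48*j^2 + 0.06*j + 1.07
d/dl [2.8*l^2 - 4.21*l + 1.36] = 5.6*l - 4.21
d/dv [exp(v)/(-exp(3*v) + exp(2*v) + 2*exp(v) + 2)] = (2*exp(3*v) - exp(2*v) + 2)*exp(v)/(exp(6*v) - 2*exp(5*v) - 3*exp(4*v) + 8*exp(2*v) + 8*exp(v) + 4)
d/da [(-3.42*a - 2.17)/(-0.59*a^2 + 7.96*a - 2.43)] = (-2.0178*a^2 - 2.5606*a + 25.5838)/(0.3481*a^4 - 9.3928*a^3 + 66.229*a^2 - 38.6856*a + 5.9049)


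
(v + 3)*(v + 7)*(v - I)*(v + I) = v^4 + 10*v^3 + 22*v^2 + 10*v + 21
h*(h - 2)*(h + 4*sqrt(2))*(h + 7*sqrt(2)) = h^4 - 2*h^3 + 11*sqrt(2)*h^3 - 22*sqrt(2)*h^2 + 56*h^2 - 112*h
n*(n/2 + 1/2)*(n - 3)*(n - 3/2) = n^4/2 - 7*n^3/4 + 9*n/4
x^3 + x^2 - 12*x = x*(x - 3)*(x + 4)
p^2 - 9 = (p - 3)*(p + 3)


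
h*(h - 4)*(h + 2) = h^3 - 2*h^2 - 8*h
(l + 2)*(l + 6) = l^2 + 8*l + 12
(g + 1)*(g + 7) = g^2 + 8*g + 7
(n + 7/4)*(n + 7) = n^2 + 35*n/4 + 49/4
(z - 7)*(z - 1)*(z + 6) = z^3 - 2*z^2 - 41*z + 42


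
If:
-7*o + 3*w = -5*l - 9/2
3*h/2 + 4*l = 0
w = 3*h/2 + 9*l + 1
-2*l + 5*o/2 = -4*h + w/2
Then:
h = -244/337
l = 183/674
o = 1245/674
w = 1589/674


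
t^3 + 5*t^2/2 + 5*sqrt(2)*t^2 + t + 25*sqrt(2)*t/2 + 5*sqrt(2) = (t + 1/2)*(t + 2)*(t + 5*sqrt(2))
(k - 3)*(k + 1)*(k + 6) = k^3 + 4*k^2 - 15*k - 18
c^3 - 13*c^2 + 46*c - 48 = (c - 8)*(c - 3)*(c - 2)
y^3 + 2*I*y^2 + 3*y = y*(y - I)*(y + 3*I)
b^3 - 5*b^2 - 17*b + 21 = (b - 7)*(b - 1)*(b + 3)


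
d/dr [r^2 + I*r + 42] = 2*r + I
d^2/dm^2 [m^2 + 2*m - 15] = 2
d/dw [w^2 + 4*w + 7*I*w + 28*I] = 2*w + 4 + 7*I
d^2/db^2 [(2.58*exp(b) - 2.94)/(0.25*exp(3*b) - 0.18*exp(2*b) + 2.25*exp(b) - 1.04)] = (0.645*exp(6*b) - 2.00205*exp(5*b) - 4.266108*exp(4*b) + 6.076776*exp(3*b) - 6.20535599999999*exp(2*b) - 6.645078*exp(b) - 4.089072)*exp(b)/(0.015625*exp(9*b) - 0.03375*exp(8*b) + 0.446175*exp(7*b) - 0.808332*exp(6*b) + 4.296375*exp(5*b) - 6.344838*exp(4*b) + 14.729025*exp(3*b) - 16.379064*exp(2*b) + 7.3008*exp(b) - 1.124864)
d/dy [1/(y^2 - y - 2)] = (1 - 2*y)/(-y^2 + y + 2)^2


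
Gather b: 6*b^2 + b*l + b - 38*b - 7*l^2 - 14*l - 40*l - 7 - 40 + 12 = 6*b^2 + b*(l - 37) - 7*l^2 - 54*l - 35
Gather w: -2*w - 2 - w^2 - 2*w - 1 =-w^2 - 4*w - 3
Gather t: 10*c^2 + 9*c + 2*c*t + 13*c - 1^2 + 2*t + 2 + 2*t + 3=10*c^2 + 22*c + t*(2*c + 4) + 4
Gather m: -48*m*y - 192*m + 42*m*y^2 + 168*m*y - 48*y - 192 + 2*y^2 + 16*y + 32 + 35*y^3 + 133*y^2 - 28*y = m*(42*y^2 + 120*y - 192) + 35*y^3 + 135*y^2 - 60*y - 160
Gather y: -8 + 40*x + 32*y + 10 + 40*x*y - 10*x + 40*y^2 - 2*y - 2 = 30*x + 40*y^2 + y*(40*x + 30)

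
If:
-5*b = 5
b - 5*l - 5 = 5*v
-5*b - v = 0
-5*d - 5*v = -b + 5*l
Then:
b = -1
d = 1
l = -31/5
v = 5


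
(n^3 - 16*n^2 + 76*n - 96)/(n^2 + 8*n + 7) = (n^3 - 16*n^2 + 76*n - 96)/(n^2 + 8*n + 7)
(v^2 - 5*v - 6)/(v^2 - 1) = (v - 6)/(v - 1)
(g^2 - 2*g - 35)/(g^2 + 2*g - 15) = (g - 7)/(g - 3)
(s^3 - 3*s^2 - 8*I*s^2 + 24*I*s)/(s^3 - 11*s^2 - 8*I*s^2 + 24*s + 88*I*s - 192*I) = s/(s - 8)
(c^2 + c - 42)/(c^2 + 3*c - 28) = (c - 6)/(c - 4)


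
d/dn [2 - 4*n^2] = -8*n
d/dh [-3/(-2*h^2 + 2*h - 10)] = 3*(1 - 2*h)/(2*(h^2 - h + 5)^2)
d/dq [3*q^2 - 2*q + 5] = 6*q - 2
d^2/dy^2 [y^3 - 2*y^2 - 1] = 6*y - 4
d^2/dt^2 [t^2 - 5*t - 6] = 2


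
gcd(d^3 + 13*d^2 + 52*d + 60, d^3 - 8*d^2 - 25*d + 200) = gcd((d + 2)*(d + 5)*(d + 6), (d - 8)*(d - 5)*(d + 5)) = d + 5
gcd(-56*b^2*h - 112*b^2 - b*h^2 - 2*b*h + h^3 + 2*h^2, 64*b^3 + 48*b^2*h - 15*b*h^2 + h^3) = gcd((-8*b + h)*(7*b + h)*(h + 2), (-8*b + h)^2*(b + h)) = 8*b - h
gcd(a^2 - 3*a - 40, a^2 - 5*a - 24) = a - 8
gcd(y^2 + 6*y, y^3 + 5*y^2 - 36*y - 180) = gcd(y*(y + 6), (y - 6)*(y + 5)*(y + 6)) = y + 6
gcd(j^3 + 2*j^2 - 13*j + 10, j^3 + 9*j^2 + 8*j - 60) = j^2 + 3*j - 10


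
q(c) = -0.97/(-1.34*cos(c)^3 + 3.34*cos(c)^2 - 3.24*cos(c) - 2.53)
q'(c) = -0.97*(-4.02*sin(c)*cos(c)^2 + 6.68*sin(c)*cos(c) - 3.24*sin(c))/(-1.34*cos(c)^3 + 3.34*cos(c)^2 - 3.24*cos(c) - 2.53)^2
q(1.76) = 0.54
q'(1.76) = 1.37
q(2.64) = -0.26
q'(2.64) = 0.40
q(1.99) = 1.71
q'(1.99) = 18.23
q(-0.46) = 0.26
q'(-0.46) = -0.02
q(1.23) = 0.29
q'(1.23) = 0.12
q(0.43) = 0.26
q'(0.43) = 0.01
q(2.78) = -0.21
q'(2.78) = 0.22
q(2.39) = -0.45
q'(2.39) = 1.48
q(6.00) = 0.26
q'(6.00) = -0.01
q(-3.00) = -0.18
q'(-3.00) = -0.07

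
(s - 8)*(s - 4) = s^2 - 12*s + 32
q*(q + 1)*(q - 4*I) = q^3 + q^2 - 4*I*q^2 - 4*I*q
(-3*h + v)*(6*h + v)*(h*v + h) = -18*h^3*v - 18*h^3 + 3*h^2*v^2 + 3*h^2*v + h*v^3 + h*v^2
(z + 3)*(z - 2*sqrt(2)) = z^2 - 2*sqrt(2)*z + 3*z - 6*sqrt(2)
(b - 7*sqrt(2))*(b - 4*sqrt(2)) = b^2 - 11*sqrt(2)*b + 56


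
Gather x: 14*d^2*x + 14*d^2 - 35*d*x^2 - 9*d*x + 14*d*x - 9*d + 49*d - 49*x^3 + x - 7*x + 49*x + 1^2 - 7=14*d^2 - 35*d*x^2 + 40*d - 49*x^3 + x*(14*d^2 + 5*d + 43) - 6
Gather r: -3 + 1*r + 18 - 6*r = 15 - 5*r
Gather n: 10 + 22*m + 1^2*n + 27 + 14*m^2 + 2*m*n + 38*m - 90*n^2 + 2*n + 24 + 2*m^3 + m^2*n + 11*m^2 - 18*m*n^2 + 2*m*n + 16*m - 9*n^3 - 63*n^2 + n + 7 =2*m^3 + 25*m^2 + 76*m - 9*n^3 + n^2*(-18*m - 153) + n*(m^2 + 4*m + 4) + 68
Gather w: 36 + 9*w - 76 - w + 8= 8*w - 32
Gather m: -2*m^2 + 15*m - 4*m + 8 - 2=-2*m^2 + 11*m + 6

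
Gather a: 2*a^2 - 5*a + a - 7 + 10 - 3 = 2*a^2 - 4*a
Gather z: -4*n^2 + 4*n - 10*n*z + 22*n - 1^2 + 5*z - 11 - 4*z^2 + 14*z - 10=-4*n^2 + 26*n - 4*z^2 + z*(19 - 10*n) - 22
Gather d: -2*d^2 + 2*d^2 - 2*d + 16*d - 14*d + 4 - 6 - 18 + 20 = 0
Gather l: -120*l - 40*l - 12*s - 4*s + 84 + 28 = -160*l - 16*s + 112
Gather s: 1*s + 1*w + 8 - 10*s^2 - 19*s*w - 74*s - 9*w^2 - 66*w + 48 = -10*s^2 + s*(-19*w - 73) - 9*w^2 - 65*w + 56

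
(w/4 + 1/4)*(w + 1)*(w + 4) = w^3/4 + 3*w^2/2 + 9*w/4 + 1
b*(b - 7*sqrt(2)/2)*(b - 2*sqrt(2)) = b^3 - 11*sqrt(2)*b^2/2 + 14*b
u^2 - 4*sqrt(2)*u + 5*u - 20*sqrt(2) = (u + 5)*(u - 4*sqrt(2))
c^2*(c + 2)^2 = c^4 + 4*c^3 + 4*c^2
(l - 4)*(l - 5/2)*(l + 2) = l^3 - 9*l^2/2 - 3*l + 20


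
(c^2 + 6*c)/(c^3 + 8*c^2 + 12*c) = 1/(c + 2)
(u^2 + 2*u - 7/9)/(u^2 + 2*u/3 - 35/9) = (3*u - 1)/(3*u - 5)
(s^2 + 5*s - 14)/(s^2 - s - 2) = (s + 7)/(s + 1)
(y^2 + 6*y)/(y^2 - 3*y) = (y + 6)/(y - 3)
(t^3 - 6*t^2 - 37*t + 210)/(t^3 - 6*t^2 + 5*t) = (t^2 - t - 42)/(t*(t - 1))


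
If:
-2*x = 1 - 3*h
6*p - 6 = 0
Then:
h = 2*x/3 + 1/3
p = 1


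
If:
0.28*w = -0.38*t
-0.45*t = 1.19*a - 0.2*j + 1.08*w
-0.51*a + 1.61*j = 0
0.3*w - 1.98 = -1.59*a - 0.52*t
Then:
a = 1.15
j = 0.37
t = 1.28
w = -1.74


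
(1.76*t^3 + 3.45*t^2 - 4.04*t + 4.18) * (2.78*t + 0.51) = 4.8928*t^4 + 10.4886*t^3 - 9.4717*t^2 + 9.56*t + 2.1318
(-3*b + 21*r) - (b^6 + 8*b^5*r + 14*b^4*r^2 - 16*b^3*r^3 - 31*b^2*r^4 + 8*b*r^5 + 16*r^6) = -b^6 - 8*b^5*r - 14*b^4*r^2 + 16*b^3*r^3 + 31*b^2*r^4 - 8*b*r^5 - 3*b - 16*r^6 + 21*r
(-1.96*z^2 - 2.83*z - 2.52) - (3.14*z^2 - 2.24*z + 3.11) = -5.1*z^2 - 0.59*z - 5.63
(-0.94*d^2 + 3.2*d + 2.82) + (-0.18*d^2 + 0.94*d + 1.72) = -1.12*d^2 + 4.14*d + 4.54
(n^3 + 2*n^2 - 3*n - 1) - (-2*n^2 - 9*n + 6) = n^3 + 4*n^2 + 6*n - 7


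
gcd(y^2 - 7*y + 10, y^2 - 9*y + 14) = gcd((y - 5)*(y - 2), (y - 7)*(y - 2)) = y - 2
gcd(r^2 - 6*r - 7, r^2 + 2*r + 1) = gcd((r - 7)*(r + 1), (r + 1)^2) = r + 1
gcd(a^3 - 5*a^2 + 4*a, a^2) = a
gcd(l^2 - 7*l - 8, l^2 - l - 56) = l - 8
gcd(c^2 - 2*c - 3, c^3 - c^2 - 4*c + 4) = 1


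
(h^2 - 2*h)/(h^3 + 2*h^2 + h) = (h - 2)/(h^2 + 2*h + 1)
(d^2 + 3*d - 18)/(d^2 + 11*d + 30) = (d - 3)/(d + 5)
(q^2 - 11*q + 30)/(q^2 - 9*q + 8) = (q^2 - 11*q + 30)/(q^2 - 9*q + 8)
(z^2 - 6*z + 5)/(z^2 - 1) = (z - 5)/(z + 1)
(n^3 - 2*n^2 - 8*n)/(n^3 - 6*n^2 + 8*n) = (n + 2)/(n - 2)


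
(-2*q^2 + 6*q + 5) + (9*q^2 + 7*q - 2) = 7*q^2 + 13*q + 3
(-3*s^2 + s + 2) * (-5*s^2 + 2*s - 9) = 15*s^4 - 11*s^3 + 19*s^2 - 5*s - 18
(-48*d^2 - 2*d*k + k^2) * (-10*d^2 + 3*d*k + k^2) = 480*d^4 - 124*d^3*k - 64*d^2*k^2 + d*k^3 + k^4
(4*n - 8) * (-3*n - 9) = -12*n^2 - 12*n + 72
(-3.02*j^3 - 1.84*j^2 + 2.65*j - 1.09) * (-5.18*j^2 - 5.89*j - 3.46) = 15.6436*j^5 + 27.319*j^4 + 7.5598*j^3 - 3.5959*j^2 - 2.7489*j + 3.7714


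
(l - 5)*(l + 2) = l^2 - 3*l - 10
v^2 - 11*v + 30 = (v - 6)*(v - 5)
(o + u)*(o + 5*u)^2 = o^3 + 11*o^2*u + 35*o*u^2 + 25*u^3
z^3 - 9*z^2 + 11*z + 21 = (z - 7)*(z - 3)*(z + 1)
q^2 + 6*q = q*(q + 6)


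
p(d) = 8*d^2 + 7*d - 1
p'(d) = 16*d + 7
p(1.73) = 35.05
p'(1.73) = 34.68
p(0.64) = 6.76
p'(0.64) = 17.24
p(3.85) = 144.53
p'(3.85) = 68.60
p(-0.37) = -2.49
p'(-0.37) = 1.08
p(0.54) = 5.11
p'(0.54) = 15.64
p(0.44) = 3.63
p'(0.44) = 14.04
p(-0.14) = -1.82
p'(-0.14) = 4.76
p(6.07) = 336.25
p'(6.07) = 104.12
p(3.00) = 92.00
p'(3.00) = 55.00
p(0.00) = -1.00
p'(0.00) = 7.00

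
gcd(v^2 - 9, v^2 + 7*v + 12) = v + 3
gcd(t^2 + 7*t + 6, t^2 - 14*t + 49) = 1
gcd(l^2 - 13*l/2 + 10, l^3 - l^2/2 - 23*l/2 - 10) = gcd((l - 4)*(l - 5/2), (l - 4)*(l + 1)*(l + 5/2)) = l - 4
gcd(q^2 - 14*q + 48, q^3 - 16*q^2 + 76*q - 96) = q^2 - 14*q + 48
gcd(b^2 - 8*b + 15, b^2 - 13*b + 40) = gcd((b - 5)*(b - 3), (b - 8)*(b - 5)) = b - 5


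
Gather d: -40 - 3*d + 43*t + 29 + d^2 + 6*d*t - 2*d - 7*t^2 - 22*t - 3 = d^2 + d*(6*t - 5) - 7*t^2 + 21*t - 14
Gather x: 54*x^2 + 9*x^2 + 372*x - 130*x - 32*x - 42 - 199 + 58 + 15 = 63*x^2 + 210*x - 168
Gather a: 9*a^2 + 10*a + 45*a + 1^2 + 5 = 9*a^2 + 55*a + 6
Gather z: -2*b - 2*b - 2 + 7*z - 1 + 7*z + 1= -4*b + 14*z - 2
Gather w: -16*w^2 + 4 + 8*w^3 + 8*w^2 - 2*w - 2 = 8*w^3 - 8*w^2 - 2*w + 2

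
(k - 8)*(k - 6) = k^2 - 14*k + 48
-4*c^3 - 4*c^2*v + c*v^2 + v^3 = (-2*c + v)*(c + v)*(2*c + v)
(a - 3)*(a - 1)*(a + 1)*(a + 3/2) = a^4 - 3*a^3/2 - 11*a^2/2 + 3*a/2 + 9/2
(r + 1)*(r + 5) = r^2 + 6*r + 5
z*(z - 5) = z^2 - 5*z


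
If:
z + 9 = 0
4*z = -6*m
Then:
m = 6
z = -9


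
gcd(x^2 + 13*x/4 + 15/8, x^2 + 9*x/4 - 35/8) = 1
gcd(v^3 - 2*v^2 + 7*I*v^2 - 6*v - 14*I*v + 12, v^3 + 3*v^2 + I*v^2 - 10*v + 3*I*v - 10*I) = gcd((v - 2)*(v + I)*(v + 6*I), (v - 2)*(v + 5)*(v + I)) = v^2 + v*(-2 + I) - 2*I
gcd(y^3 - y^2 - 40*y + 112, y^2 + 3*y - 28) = y^2 + 3*y - 28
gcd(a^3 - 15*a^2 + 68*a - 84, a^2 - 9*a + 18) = a - 6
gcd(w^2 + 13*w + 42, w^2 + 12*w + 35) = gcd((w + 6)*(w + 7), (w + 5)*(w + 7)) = w + 7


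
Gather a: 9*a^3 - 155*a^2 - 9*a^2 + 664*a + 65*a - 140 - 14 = 9*a^3 - 164*a^2 + 729*a - 154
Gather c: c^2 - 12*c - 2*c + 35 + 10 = c^2 - 14*c + 45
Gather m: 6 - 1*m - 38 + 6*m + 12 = 5*m - 20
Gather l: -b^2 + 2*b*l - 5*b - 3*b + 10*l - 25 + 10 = -b^2 - 8*b + l*(2*b + 10) - 15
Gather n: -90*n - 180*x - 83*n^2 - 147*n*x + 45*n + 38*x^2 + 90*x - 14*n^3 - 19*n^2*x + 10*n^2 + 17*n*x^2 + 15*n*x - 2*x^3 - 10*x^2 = -14*n^3 + n^2*(-19*x - 73) + n*(17*x^2 - 132*x - 45) - 2*x^3 + 28*x^2 - 90*x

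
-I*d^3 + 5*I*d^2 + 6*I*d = d*(d - 6)*(-I*d - I)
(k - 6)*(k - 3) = k^2 - 9*k + 18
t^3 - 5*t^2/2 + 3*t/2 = t*(t - 3/2)*(t - 1)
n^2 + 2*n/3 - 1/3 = (n - 1/3)*(n + 1)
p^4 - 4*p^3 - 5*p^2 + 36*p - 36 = (p - 3)*(p - 2)^2*(p + 3)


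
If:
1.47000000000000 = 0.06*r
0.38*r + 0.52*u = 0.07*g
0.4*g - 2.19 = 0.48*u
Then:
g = -19.09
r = 24.50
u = -20.47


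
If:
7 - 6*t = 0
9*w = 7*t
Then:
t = 7/6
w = 49/54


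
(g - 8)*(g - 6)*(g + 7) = g^3 - 7*g^2 - 50*g + 336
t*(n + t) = n*t + t^2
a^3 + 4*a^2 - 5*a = a*(a - 1)*(a + 5)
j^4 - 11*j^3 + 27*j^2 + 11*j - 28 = (j - 7)*(j - 4)*(j - 1)*(j + 1)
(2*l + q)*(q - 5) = 2*l*q - 10*l + q^2 - 5*q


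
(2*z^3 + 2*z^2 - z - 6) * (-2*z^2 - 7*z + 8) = -4*z^5 - 18*z^4 + 4*z^3 + 35*z^2 + 34*z - 48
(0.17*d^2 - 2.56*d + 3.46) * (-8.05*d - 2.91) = -1.3685*d^3 + 20.1133*d^2 - 20.4034*d - 10.0686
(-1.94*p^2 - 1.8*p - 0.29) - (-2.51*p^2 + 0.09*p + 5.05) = 0.57*p^2 - 1.89*p - 5.34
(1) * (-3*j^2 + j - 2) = -3*j^2 + j - 2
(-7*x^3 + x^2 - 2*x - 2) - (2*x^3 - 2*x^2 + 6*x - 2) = -9*x^3 + 3*x^2 - 8*x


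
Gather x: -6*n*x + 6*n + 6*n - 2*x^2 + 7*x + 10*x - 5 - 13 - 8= 12*n - 2*x^2 + x*(17 - 6*n) - 26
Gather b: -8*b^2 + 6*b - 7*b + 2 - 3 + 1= -8*b^2 - b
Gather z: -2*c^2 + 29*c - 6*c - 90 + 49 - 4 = -2*c^2 + 23*c - 45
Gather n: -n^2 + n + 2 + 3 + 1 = -n^2 + n + 6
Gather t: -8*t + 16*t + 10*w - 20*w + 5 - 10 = 8*t - 10*w - 5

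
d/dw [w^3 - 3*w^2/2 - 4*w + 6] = 3*w^2 - 3*w - 4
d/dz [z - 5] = 1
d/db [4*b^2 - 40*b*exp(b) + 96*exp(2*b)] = -40*b*exp(b) + 8*b + 192*exp(2*b) - 40*exp(b)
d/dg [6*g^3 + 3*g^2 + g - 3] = 18*g^2 + 6*g + 1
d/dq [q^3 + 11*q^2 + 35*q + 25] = 3*q^2 + 22*q + 35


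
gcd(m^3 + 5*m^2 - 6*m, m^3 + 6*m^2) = m^2 + 6*m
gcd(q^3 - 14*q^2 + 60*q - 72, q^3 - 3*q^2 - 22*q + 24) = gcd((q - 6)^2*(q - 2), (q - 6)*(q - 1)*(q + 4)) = q - 6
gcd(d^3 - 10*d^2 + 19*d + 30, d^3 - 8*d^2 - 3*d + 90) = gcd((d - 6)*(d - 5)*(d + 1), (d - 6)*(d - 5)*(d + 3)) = d^2 - 11*d + 30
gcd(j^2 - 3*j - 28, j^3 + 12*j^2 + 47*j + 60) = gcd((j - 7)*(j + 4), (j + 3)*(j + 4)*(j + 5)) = j + 4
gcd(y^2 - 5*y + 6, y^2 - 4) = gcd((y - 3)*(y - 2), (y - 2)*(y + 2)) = y - 2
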